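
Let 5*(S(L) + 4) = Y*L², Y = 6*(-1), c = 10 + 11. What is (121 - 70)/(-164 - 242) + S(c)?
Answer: -1082651/2030 ≈ -533.33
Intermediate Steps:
c = 21
Y = -6
S(L) = -4 - 6*L²/5 (S(L) = -4 + (-6*L²)/5 = -4 - 6*L²/5)
(121 - 70)/(-164 - 242) + S(c) = (121 - 70)/(-164 - 242) + (-4 - 6/5*21²) = 51/(-406) + (-4 - 6/5*441) = 51*(-1/406) + (-4 - 2646/5) = -51/406 - 2666/5 = -1082651/2030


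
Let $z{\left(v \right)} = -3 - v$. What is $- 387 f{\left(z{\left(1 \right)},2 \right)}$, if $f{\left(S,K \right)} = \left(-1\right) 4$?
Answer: $1548$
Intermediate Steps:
$f{\left(S,K \right)} = -4$
$- 387 f{\left(z{\left(1 \right)},2 \right)} = \left(-387\right) \left(-4\right) = 1548$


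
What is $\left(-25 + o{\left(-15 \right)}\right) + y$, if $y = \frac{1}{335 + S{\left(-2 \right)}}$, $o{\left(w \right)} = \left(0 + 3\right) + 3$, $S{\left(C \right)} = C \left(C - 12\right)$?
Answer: $- \frac{6896}{363} \approx -18.997$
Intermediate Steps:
$S{\left(C \right)} = C \left(-12 + C\right)$
$o{\left(w \right)} = 6$ ($o{\left(w \right)} = 3 + 3 = 6$)
$y = \frac{1}{363}$ ($y = \frac{1}{335 - 2 \left(-12 - 2\right)} = \frac{1}{335 - -28} = \frac{1}{335 + 28} = \frac{1}{363} \approx 0.0027548$)
$\left(-25 + o{\left(-15 \right)}\right) + y = \left(-25 + 6\right) + \frac{1}{363} = -19 + \frac{1}{363} = - \frac{6896}{363}$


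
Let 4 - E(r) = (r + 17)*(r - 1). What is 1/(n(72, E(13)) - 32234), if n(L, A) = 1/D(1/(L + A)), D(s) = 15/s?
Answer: -4260/137316841 ≈ -3.1023e-5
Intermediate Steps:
E(r) = 4 - (-1 + r)*(17 + r) (E(r) = 4 - (r + 17)*(r - 1) = 4 - (17 + r)*(-1 + r) = 4 - (-1 + r)*(17 + r))
n(L, A) = 1/(15*A + 15*L) (n(L, A) = 1/(15/(1/(L + A))) = 1/(15/(1/(A + L))) = 1/(15*(A + L)) = 1/(15*A + 15*L))
1/(n(72, E(13)) - 32234) = 1/(1/(15*((21 - 1*13² - 16*13) + 72)) - 32234) = 1/(1/(15*((21 - 1*169 - 208) + 72)) - 32234) = 1/(1/(15*((21 - 169 - 208) + 72)) - 32234) = 1/(1/(15*(-356 + 72)) - 32234) = 1/((1/15)/(-284) - 32234) = 1/((1/15)*(-1/284) - 32234) = 1/(-1/4260 - 32234) = 1/(-137316841/4260) = -4260/137316841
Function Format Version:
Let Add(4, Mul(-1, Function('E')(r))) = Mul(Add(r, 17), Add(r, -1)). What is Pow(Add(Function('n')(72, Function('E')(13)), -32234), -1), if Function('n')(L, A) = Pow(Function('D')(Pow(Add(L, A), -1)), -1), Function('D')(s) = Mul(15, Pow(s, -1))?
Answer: Rational(-4260, 137316841) ≈ -3.1023e-5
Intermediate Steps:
Function('E')(r) = Add(4, Mul(-1, Add(-1, r), Add(17, r))) (Function('E')(r) = Add(4, Mul(-1, Mul(Add(r, 17), Add(r, -1)))) = Add(4, Mul(-1, Mul(Add(17, r), Add(-1, r)))) = Add(4, Mul(-1, Mul(Add(-1, r), Add(17, r)))) = Add(4, Mul(-1, Add(-1, r), Add(17, r))))
Function('n')(L, A) = Pow(Add(Mul(15, A), Mul(15, L)), -1) (Function('n')(L, A) = Pow(Mul(15, Pow(Pow(Add(L, A), -1), -1)), -1) = Pow(Mul(15, Pow(Pow(Add(A, L), -1), -1)), -1) = Pow(Mul(15, Add(A, L)), -1) = Pow(Add(Mul(15, A), Mul(15, L)), -1))
Pow(Add(Function('n')(72, Function('E')(13)), -32234), -1) = Pow(Add(Mul(Rational(1, 15), Pow(Add(Add(21, Mul(-1, Pow(13, 2)), Mul(-16, 13)), 72), -1)), -32234), -1) = Pow(Add(Mul(Rational(1, 15), Pow(Add(Add(21, Mul(-1, 169), -208), 72), -1)), -32234), -1) = Pow(Add(Mul(Rational(1, 15), Pow(Add(Add(21, -169, -208), 72), -1)), -32234), -1) = Pow(Add(Mul(Rational(1, 15), Pow(Add(-356, 72), -1)), -32234), -1) = Pow(Add(Mul(Rational(1, 15), Pow(-284, -1)), -32234), -1) = Pow(Add(Mul(Rational(1, 15), Rational(-1, 284)), -32234), -1) = Pow(Add(Rational(-1, 4260), -32234), -1) = Pow(Rational(-137316841, 4260), -1) = Rational(-4260, 137316841)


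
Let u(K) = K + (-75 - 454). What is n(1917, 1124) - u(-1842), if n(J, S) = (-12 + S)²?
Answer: 1238915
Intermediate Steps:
u(K) = -529 + K (u(K) = K - 529 = -529 + K)
n(1917, 1124) - u(-1842) = (-12 + 1124)² - (-529 - 1842) = 1112² - 1*(-2371) = 1236544 + 2371 = 1238915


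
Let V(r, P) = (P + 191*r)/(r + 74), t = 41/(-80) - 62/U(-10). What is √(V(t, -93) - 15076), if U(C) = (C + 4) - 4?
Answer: I*√979506357/255 ≈ 122.73*I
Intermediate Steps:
U(C) = C (U(C) = (4 + C) - 4 = C)
t = 91/16 (t = 41/(-80) - 62/(-10) = 41*(-1/80) - 62*(-⅒) = -41/80 + 31/5 = 91/16 ≈ 5.6875)
V(r, P) = (P + 191*r)/(74 + r)
√(V(t, -93) - 15076) = √((-93 + 191*(91/16))/(74 + 91/16) - 15076) = √((-93 + 17381/16)/(1275/16) - 15076) = √((16/1275)*(15893/16) - 15076) = √(15893/1275 - 15076) = √(-19206007/1275) = I*√979506357/255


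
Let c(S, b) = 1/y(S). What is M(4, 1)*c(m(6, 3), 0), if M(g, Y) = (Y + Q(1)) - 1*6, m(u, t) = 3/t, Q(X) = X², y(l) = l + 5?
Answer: -⅔ ≈ -0.66667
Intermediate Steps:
y(l) = 5 + l
c(S, b) = 1/(5 + S)
M(g, Y) = -5 + Y (M(g, Y) = (Y + 1²) - 1*6 = (Y + 1) - 6 = (1 + Y) - 6 = -5 + Y)
M(4, 1)*c(m(6, 3), 0) = (-5 + 1)/(5 + 3/3) = -4/(5 + 3*(⅓)) = -4/(5 + 1) = -4/6 = -4*⅙ = -⅔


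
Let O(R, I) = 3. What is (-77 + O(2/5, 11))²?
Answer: 5476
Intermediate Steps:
(-77 + O(2/5, 11))² = (-77 + 3)² = (-74)² = 5476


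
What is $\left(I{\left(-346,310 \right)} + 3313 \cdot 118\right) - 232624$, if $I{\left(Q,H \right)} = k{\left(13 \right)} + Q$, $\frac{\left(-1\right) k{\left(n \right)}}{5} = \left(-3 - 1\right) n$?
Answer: $158224$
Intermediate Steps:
$k{\left(n \right)} = 20 n$ ($k{\left(n \right)} = - 5 \left(-3 - 1\right) n = - 5 \left(- 4 n\right) = 20 n$)
$I{\left(Q,H \right)} = 260 + Q$ ($I{\left(Q,H \right)} = 20 \cdot 13 + Q = 260 + Q$)
$\left(I{\left(-346,310 \right)} + 3313 \cdot 118\right) - 232624 = \left(\left(260 - 346\right) + 3313 \cdot 118\right) - 232624 = \left(-86 + 390934\right) - 232624 = 390848 - 232624 = 158224$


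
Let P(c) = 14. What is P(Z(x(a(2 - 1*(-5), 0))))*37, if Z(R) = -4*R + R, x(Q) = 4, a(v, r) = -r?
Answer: 518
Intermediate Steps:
Z(R) = -3*R
P(Z(x(a(2 - 1*(-5), 0))))*37 = 14*37 = 518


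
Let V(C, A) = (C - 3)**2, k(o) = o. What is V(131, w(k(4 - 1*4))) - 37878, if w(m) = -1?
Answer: -21494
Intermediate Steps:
V(C, A) = (-3 + C)**2
V(131, w(k(4 - 1*4))) - 37878 = (-3 + 131)**2 - 37878 = 128**2 - 37878 = 16384 - 37878 = -21494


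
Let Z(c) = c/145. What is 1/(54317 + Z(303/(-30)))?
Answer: 1450/78759549 ≈ 1.8410e-5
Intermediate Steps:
Z(c) = c/145 (Z(c) = c*(1/145) = c/145)
1/(54317 + Z(303/(-30))) = 1/(54317 + (303/(-30))/145) = 1/(54317 + (303*(-1/30))/145) = 1/(54317 + (1/145)*(-101/10)) = 1/(54317 - 101/1450) = 1/(78759549/1450) = 1450/78759549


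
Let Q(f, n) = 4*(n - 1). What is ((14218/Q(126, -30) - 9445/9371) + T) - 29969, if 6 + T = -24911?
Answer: -31956079801/581002 ≈ -55002.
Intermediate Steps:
Q(f, n) = -4 + 4*n (Q(f, n) = 4*(-1 + n) = -4 + 4*n)
T = -24917 (T = -6 - 24911 = -24917)
((14218/Q(126, -30) - 9445/9371) + T) - 29969 = ((14218/(-4 + 4*(-30)) - 9445/9371) - 24917) - 29969 = ((14218/(-4 - 120) - 9445*1/9371) - 24917) - 29969 = ((14218/(-124) - 9445/9371) - 24917) - 29969 = ((14218*(-1/124) - 9445/9371) - 24917) - 29969 = ((-7109/62 - 9445/9371) - 24917) - 29969 = (-67204029/581002 - 24917) - 29969 = -14544030863/581002 - 29969 = -31956079801/581002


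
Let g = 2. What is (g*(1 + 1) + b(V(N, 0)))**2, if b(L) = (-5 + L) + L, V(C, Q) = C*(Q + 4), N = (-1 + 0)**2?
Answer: 49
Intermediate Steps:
N = 1 (N = (-1)**2 = 1)
V(C, Q) = C*(4 + Q)
b(L) = -5 + 2*L
(g*(1 + 1) + b(V(N, 0)))**2 = (2*(1 + 1) + (-5 + 2*(1*(4 + 0))))**2 = (2*2 + (-5 + 2*(1*4)))**2 = (4 + (-5 + 2*4))**2 = (4 + (-5 + 8))**2 = (4 + 3)**2 = 7**2 = 49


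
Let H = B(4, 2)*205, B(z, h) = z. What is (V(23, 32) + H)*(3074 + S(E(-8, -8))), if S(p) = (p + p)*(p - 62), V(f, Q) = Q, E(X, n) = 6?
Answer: 2046504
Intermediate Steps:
H = 820 (H = 4*205 = 820)
S(p) = 2*p*(-62 + p) (S(p) = (2*p)*(-62 + p) = 2*p*(-62 + p))
(V(23, 32) + H)*(3074 + S(E(-8, -8))) = (32 + 820)*(3074 + 2*6*(-62 + 6)) = 852*(3074 + 2*6*(-56)) = 852*(3074 - 672) = 852*2402 = 2046504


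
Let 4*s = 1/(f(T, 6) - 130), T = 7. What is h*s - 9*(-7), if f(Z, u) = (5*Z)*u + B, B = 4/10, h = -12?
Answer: 8437/134 ≈ 62.963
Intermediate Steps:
B = 2/5 (B = 4*(1/10) = 2/5 ≈ 0.40000)
f(Z, u) = 2/5 + 5*Z*u (f(Z, u) = (5*Z)*u + 2/5 = 5*Z*u + 2/5 = 2/5 + 5*Z*u)
s = 5/1608 (s = 1/(4*((2/5 + 5*7*6) - 130)) = 1/(4*((2/5 + 210) - 130)) = 1/(4*(1052/5 - 130)) = 1/(4*(402/5)) = (1/4)*(5/402) = 5/1608 ≈ 0.0031095)
h*s - 9*(-7) = -12*5/1608 - 9*(-7) = -5/134 + 63 = 8437/134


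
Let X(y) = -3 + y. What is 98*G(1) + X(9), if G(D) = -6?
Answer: -582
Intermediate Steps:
98*G(1) + X(9) = 98*(-6) + (-3 + 9) = -588 + 6 = -582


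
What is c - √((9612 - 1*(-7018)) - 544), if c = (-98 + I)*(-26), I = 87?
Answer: 286 - √16086 ≈ 159.17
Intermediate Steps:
c = 286 (c = (-98 + 87)*(-26) = -11*(-26) = 286)
c - √((9612 - 1*(-7018)) - 544) = 286 - √((9612 - 1*(-7018)) - 544) = 286 - √((9612 + 7018) - 544) = 286 - √(16630 - 544) = 286 - √16086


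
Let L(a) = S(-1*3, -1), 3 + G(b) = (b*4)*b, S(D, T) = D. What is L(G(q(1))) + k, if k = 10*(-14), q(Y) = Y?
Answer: -143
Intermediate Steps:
G(b) = -3 + 4*b² (G(b) = -3 + (b*4)*b = -3 + (4*b)*b = -3 + 4*b²)
L(a) = -3 (L(a) = -1*3 = -3)
k = -140
L(G(q(1))) + k = -3 - 140 = -143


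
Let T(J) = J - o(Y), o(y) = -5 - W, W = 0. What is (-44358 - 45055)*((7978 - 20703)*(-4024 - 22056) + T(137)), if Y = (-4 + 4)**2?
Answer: -29673326180646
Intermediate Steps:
Y = 0 (Y = 0**2 = 0)
o(y) = -5 (o(y) = -5 - 1*0 = -5 + 0 = -5)
T(J) = 5 + J (T(J) = J - 1*(-5) = J + 5 = 5 + J)
(-44358 - 45055)*((7978 - 20703)*(-4024 - 22056) + T(137)) = (-44358 - 45055)*((7978 - 20703)*(-4024 - 22056) + (5 + 137)) = -89413*(-12725*(-26080) + 142) = -89413*(331868000 + 142) = -89413*331868142 = -29673326180646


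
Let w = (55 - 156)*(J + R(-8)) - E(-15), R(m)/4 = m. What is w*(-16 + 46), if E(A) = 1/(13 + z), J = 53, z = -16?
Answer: -63620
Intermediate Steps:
R(m) = 4*m
E(A) = -1/3 (E(A) = 1/(13 - 16) = 1/(-3) = -1/3)
w = -6362/3 (w = (55 - 156)*(53 + 4*(-8)) - 1*(-1/3) = -101*(53 - 32) + 1/3 = -101*21 + 1/3 = -2121 + 1/3 = -6362/3 ≈ -2120.7)
w*(-16 + 46) = -6362*(-16 + 46)/3 = -6362/3*30 = -63620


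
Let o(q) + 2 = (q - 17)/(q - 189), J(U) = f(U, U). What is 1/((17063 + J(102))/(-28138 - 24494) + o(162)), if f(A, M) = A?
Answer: -157896/1215247 ≈ -0.12993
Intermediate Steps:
J(U) = U
o(q) = -2 + (-17 + q)/(-189 + q) (o(q) = -2 + (q - 17)/(q - 189) = -2 + (-17 + q)/(-189 + q))
1/((17063 + J(102))/(-28138 - 24494) + o(162)) = 1/((17063 + 102)/(-28138 - 24494) + (361 - 1*162)/(-189 + 162)) = 1/(17165/(-52632) + (361 - 162)/(-27)) = 1/(17165*(-1/52632) - 1/27*199) = 1/(-17165/52632 - 199/27) = 1/(-1215247/157896) = -157896/1215247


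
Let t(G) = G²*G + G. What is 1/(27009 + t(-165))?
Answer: -1/4465281 ≈ -2.2395e-7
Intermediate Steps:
t(G) = G + G³ (t(G) = G³ + G = G + G³)
1/(27009 + t(-165)) = 1/(27009 + (-165 + (-165)³)) = 1/(27009 + (-165 - 4492125)) = 1/(27009 - 4492290) = 1/(-4465281) = -1/4465281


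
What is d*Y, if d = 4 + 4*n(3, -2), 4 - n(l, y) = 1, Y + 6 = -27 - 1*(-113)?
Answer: 1280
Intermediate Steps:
Y = 80 (Y = -6 + (-27 - 1*(-113)) = -6 + (-27 + 113) = -6 + 86 = 80)
n(l, y) = 3 (n(l, y) = 4 - 1*1 = 4 - 1 = 3)
d = 16 (d = 4 + 4*3 = 4 + 12 = 16)
d*Y = 16*80 = 1280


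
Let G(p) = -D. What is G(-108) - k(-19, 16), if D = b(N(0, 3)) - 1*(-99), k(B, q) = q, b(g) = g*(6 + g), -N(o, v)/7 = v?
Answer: -430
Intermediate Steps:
N(o, v) = -7*v
D = 414 (D = (-7*3)*(6 - 7*3) - 1*(-99) = -21*(6 - 21) + 99 = -21*(-15) + 99 = 315 + 99 = 414)
G(p) = -414 (G(p) = -1*414 = -414)
G(-108) - k(-19, 16) = -414 - 1*16 = -414 - 16 = -430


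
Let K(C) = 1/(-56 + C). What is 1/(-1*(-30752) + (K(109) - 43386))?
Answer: -53/669601 ≈ -7.9152e-5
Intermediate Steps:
1/(-1*(-30752) + (K(109) - 43386)) = 1/(-1*(-30752) + (1/(-56 + 109) - 43386)) = 1/(30752 + (1/53 - 43386)) = 1/(30752 - 2299457/53) = 1/(-669601/53) = -53/669601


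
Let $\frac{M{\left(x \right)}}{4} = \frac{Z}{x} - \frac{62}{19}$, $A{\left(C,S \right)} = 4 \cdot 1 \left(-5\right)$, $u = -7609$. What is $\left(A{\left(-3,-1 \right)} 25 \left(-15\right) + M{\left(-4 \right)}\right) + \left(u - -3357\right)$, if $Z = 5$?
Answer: $\frac{61369}{19} \approx 3229.9$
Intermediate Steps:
$A{\left(C,S \right)} = -20$ ($A{\left(C,S \right)} = 4 \left(-5\right) = -20$)
$M{\left(x \right)} = - \frac{248}{19} + \frac{20}{x}$ ($M{\left(x \right)} = 4 \left(\frac{5}{x} - \frac{62}{19}\right) = 4 \left(- \frac{62}{19} + \frac{5}{x}\right) = - \frac{248}{19} + \frac{20}{x}$)
$\left(A{\left(-3,-1 \right)} 25 \left(-15\right) + M{\left(-4 \right)}\right) + \left(u - -3357\right) = \left(\left(-20\right) 25 \left(-15\right) - \left(\frac{248}{19} - \frac{20}{-4}\right)\right) - 4252 = \left(\left(-500\right) \left(-15\right) + \left(- \frac{248}{19} + 20 \left(- \frac{1}{4}\right)\right)\right) + \left(-7609 + 3357\right) = \left(7500 - \frac{343}{19}\right) - 4252 = \frac{142157}{19} - 4252 = \frac{61369}{19}$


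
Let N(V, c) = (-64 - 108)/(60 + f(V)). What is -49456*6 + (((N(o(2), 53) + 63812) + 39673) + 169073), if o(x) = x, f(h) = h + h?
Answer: -386891/16 ≈ -24181.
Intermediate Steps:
f(h) = 2*h
N(V, c) = -172/(60 + 2*V) (N(V, c) = (-64 - 108)/(60 + 2*V) = -172/(60 + 2*V))
-49456*6 + (((N(o(2), 53) + 63812) + 39673) + 169073) = -49456*6 + (((-86/(30 + 2) + 63812) + 39673) + 169073) = -296736 + (((-86/32 + 63812) + 39673) + 169073) = -296736 + (((-86*1/32 + 63812) + 39673) + 169073) = -296736 + (((-43/16 + 63812) + 39673) + 169073) = -296736 + ((1020949/16 + 39673) + 169073) = -296736 + (1655717/16 + 169073) = -296736 + 4360885/16 = -386891/16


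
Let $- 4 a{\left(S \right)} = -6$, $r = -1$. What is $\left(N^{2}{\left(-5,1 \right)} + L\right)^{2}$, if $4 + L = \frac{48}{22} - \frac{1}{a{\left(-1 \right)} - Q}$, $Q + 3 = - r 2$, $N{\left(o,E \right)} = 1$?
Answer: $\frac{4489}{3025} \approx 1.484$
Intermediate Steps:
$a{\left(S \right)} = \frac{3}{2}$ ($a{\left(S \right)} = \left(- \frac{1}{4}\right) \left(-6\right) = \frac{3}{2}$)
$Q = -1$ ($Q = -3 + \left(-1\right) \left(-1\right) 2 = -3 + 1 \cdot 2 = -3 + 2 = -1$)
$L = - \frac{122}{55}$ ($L = -4 + \left(\frac{48}{22} - \frac{1}{\frac{3}{2} - -1}\right) = -4 + \left(48 \cdot \frac{1}{22} - \frac{1}{\frac{3}{2} + 1}\right) = -4 + \left(\frac{24}{11} - \frac{1}{\frac{5}{2}}\right) = -4 + \left(\frac{24}{11} - \frac{2}{5}\right) = -4 + \frac{98}{55} = - \frac{122}{55} \approx -2.2182$)
$\left(N^{2}{\left(-5,1 \right)} + L\right)^{2} = \left(1^{2} - \frac{122}{55}\right)^{2} = \left(1 - \frac{122}{55}\right)^{2} = \left(- \frac{67}{55}\right)^{2} = \frac{4489}{3025}$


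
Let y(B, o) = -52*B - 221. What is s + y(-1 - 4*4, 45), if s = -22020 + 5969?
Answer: -15388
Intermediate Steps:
y(B, o) = -221 - 52*B
s = -16051
s + y(-1 - 4*4, 45) = -16051 + (-221 - 52*(-1 - 4*4)) = -16051 + (-221 - 52*(-1 - 16)) = -16051 + (-221 - 52*(-17)) = -16051 + (-221 + 884) = -16051 + 663 = -15388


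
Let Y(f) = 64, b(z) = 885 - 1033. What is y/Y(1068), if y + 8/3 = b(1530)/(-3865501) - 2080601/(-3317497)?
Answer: -2120571217865/66545061903552 ≈ -0.031867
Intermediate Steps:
b(z) = -148
y = -2120571217865/1039766592243 (y = -8/3 + (-148/(-3865501) - 2080601/(-3317497)) = -8/3 + (-148*(-1/3865501) - 2080601*(-1/3317497)) = -8/3 + (4/104473 + 2080601/3317497) = -8/3 + 217379898261/346588864081 = -2120571217865/1039766592243 ≈ -2.0395)
y/Y(1068) = -2120571217865/1039766592243/64 = -2120571217865/1039766592243*1/64 = -2120571217865/66545061903552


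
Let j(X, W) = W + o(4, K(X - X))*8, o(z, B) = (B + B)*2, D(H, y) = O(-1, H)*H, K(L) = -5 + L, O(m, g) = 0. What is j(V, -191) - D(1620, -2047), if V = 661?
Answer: -351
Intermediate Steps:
D(H, y) = 0 (D(H, y) = 0*H = 0)
o(z, B) = 4*B (o(z, B) = (2*B)*2 = 4*B)
j(X, W) = -160 + W (j(X, W) = W + (4*(-5 + (X - X)))*8 = W + (4*(-5 + 0))*8 = W + (4*(-5))*8 = W - 20*8 = W - 160 = -160 + W)
j(V, -191) - D(1620, -2047) = (-160 - 191) - 1*0 = -351 + 0 = -351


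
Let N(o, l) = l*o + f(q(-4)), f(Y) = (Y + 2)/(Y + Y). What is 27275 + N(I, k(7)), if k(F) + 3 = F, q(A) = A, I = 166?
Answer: 111757/4 ≈ 27939.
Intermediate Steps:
k(F) = -3 + F
f(Y) = (2 + Y)/(2*Y) (f(Y) = (2 + Y)/((2*Y)) = (2 + Y)*(1/(2*Y)) = (2 + Y)/(2*Y))
N(o, l) = ¼ + l*o (N(o, l) = l*o + (½)*(2 - 4)/(-4) = l*o + (½)*(-¼)*(-2) = l*o + ¼ = ¼ + l*o)
27275 + N(I, k(7)) = 27275 + (¼ + (-3 + 7)*166) = 27275 + (¼ + 4*166) = 27275 + (¼ + 664) = 27275 + 2657/4 = 111757/4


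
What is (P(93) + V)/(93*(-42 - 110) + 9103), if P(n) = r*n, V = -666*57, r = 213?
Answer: 18153/5033 ≈ 3.6068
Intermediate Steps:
V = -37962
P(n) = 213*n
(P(93) + V)/(93*(-42 - 110) + 9103) = (213*93 - 37962)/(93*(-42 - 110) + 9103) = (19809 - 37962)/(93*(-152) + 9103) = -18153/(-14136 + 9103) = -18153/(-5033) = -18153*(-1/5033) = 18153/5033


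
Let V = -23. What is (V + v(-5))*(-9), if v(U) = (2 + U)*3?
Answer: 288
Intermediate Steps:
v(U) = 6 + 3*U
(V + v(-5))*(-9) = (-23 + (6 + 3*(-5)))*(-9) = (-23 + (6 - 15))*(-9) = (-23 - 9)*(-9) = -32*(-9) = 288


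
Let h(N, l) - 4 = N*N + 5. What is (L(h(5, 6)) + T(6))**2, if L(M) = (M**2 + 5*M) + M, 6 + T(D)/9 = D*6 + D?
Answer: 2835856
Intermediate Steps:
h(N, l) = 9 + N**2 (h(N, l) = 4 + (N*N + 5) = 4 + (N**2 + 5) = 4 + (5 + N**2) = 9 + N**2)
T(D) = -54 + 63*D (T(D) = -54 + 9*(D*6 + D) = -54 + 9*(6*D + D) = -54 + 9*(7*D) = -54 + 63*D)
L(M) = M**2 + 6*M
(L(h(5, 6)) + T(6))**2 = ((9 + 5**2)*(6 + (9 + 5**2)) + (-54 + 63*6))**2 = ((9 + 25)*(6 + (9 + 25)) + (-54 + 378))**2 = (34*(6 + 34) + 324)**2 = (34*40 + 324)**2 = (1360 + 324)**2 = 1684**2 = 2835856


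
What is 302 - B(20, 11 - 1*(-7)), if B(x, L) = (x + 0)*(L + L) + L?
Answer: -436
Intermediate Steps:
B(x, L) = L + 2*L*x (B(x, L) = x*(2*L) + L = 2*L*x + L = L + 2*L*x)
302 - B(20, 11 - 1*(-7)) = 302 - (11 - 1*(-7))*(1 + 2*20) = 302 - (11 + 7)*(1 + 40) = 302 - 18*41 = 302 - 1*738 = 302 - 738 = -436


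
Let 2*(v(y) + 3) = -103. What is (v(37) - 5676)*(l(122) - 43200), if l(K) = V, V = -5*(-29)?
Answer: 493453355/2 ≈ 2.4673e+8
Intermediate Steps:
V = 145
l(K) = 145
v(y) = -109/2 (v(y) = -3 + (½)*(-103) = -3 - 103/2 = -109/2)
(v(37) - 5676)*(l(122) - 43200) = (-109/2 - 5676)*(145 - 43200) = -11461/2*(-43055) = 493453355/2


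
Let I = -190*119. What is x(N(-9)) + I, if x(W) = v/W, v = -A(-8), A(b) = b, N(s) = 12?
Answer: -67828/3 ≈ -22609.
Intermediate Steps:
v = 8 (v = -1*(-8) = 8)
x(W) = 8/W
I = -22610
x(N(-9)) + I = 8/12 - 22610 = 8*(1/12) - 22610 = 2/3 - 22610 = -67828/3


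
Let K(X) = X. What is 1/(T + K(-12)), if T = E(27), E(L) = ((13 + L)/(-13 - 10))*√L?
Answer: -529/2748 + 115*√3/1374 ≈ -0.047536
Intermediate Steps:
E(L) = √L*(-13/23 - L/23) (E(L) = ((13 + L)/(-23))*√L = ((13 + L)*(-1/23))*√L = (-13/23 - L/23)*√L = √L*(-13/23 - L/23))
T = -120*√3/23 (T = √27*(-13 - 1*27)/23 = (3*√3)*(-13 - 27)/23 = (1/23)*(3*√3)*(-40) = -120*√3/23 ≈ -9.0368)
1/(T + K(-12)) = 1/(-120*√3/23 - 12) = 1/(-12 - 120*√3/23)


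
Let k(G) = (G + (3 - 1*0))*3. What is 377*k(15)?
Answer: 20358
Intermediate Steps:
k(G) = 9 + 3*G (k(G) = (G + (3 + 0))*3 = (G + 3)*3 = (3 + G)*3 = 9 + 3*G)
377*k(15) = 377*(9 + 3*15) = 377*(9 + 45) = 377*54 = 20358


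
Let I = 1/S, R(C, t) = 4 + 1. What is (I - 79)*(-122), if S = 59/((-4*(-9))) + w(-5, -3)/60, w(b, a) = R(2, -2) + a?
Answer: 2879078/301 ≈ 9565.0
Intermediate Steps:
R(C, t) = 5
w(b, a) = 5 + a
S = 301/180 (S = 59/((-4*(-9))) + (5 - 3)/60 = 59/36 + 2*(1/60) = 59*(1/36) + 1/30 = 59/36 + 1/30 = 301/180 ≈ 1.6722)
I = 180/301 (I = 1/(301/180) = 180/301 ≈ 0.59801)
(I - 79)*(-122) = (180/301 - 79)*(-122) = -23599/301*(-122) = 2879078/301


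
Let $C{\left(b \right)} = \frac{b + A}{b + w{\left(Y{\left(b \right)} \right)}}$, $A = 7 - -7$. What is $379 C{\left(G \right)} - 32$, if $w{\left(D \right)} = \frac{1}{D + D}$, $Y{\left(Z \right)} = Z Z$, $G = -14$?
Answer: $-32$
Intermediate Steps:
$Y{\left(Z \right)} = Z^{2}$
$w{\left(D \right)} = \frac{1}{2 D}$
$A = 14$ ($A = 7 + 7 = 14$)
$C{\left(b \right)} = \frac{14 + b}{b + \frac{1}{2 b^{2}}}$ ($C{\left(b \right)} = \frac{b + 14}{b + \frac{1}{2 b^{2}}} = \frac{14 + b}{b + \frac{1}{2 b^{2}}}$)
$379 C{\left(G \right)} - 32 = 379 \frac{2 \left(-14\right)^{2} \left(14 - 14\right)}{1 + 2 \left(-14\right)^{3}} - 32 = 379 \cdot 2 \cdot 196 \frac{1}{1 + 2 \left(-2744\right)} 0 - 32 = 379 \cdot 2 \cdot 196 \frac{1}{1 - 5488} \cdot 0 - 32 = 379 \cdot 2 \cdot 196 \frac{1}{-5487} \cdot 0 - 32 = 379 \cdot 2 \cdot 196 \left(- \frac{1}{5487}\right) 0 - 32 = 379 \cdot 0 - 32 = 0 - 32 = -32$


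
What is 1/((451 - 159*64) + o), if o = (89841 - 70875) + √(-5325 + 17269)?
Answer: 9241/85384137 - 2*√2986/85384137 ≈ 0.00010695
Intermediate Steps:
o = 18966 + 2*√2986 (o = 18966 + √11944 = 18966 + 2*√2986 ≈ 19075.)
1/((451 - 159*64) + o) = 1/((451 - 159*64) + (18966 + 2*√2986)) = 1/((451 - 10176) + (18966 + 2*√2986)) = 1/(-9725 + (18966 + 2*√2986)) = 1/(9241 + 2*√2986)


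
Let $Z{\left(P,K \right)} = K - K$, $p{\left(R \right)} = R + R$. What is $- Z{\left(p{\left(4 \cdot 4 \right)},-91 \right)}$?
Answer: $0$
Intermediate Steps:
$p{\left(R \right)} = 2 R$
$Z{\left(P,K \right)} = 0$
$- Z{\left(p{\left(4 \cdot 4 \right)},-91 \right)} = \left(-1\right) 0 = 0$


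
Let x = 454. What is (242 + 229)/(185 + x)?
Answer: 157/213 ≈ 0.73709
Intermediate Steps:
(242 + 229)/(185 + x) = (242 + 229)/(185 + 454) = 471/639 = 471*(1/639) = 157/213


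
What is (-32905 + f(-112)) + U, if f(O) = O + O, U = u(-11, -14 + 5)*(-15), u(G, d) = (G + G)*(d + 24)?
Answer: -28179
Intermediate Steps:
u(G, d) = 2*G*(24 + d) (u(G, d) = (2*G)*(24 + d) = 2*G*(24 + d))
U = 4950 (U = (2*(-11)*(24 + (-14 + 5)))*(-15) = (2*(-11)*(24 - 9))*(-15) = (2*(-11)*15)*(-15) = -330*(-15) = 4950)
f(O) = 2*O
(-32905 + f(-112)) + U = (-32905 + 2*(-112)) + 4950 = (-32905 - 224) + 4950 = -33129 + 4950 = -28179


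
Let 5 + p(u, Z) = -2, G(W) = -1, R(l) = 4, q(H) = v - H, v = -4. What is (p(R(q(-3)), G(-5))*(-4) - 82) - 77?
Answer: -131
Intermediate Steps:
q(H) = -4 - H
p(u, Z) = -7 (p(u, Z) = -5 - 2 = -7)
(p(R(q(-3)), G(-5))*(-4) - 82) - 77 = (-7*(-4) - 82) - 77 = (28 - 82) - 77 = -54 - 77 = -131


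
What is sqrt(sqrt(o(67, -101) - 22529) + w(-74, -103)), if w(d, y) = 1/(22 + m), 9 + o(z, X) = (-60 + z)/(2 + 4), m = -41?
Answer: sqrt(-684 + 2166*I*sqrt(811326))/114 ≈ 8.6623 + 8.6653*I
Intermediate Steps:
o(z, X) = -19 + z/6 (o(z, X) = -9 + (-60 + z)/(2 + 4) = -9 + (-60 + z)/6 = -9 + (-60 + z)*(1/6) = -9 + (-10 + z/6) = -19 + z/6)
w(d, y) = -1/19 (w(d, y) = 1/(22 - 41) = 1/(-19) = -1/19)
sqrt(sqrt(o(67, -101) - 22529) + w(-74, -103)) = sqrt(sqrt((-19 + (1/6)*67) - 22529) - 1/19) = sqrt(sqrt((-19 + 67/6) - 22529) - 1/19) = sqrt(sqrt(-47/6 - 22529) - 1/19) = sqrt(sqrt(-135221/6) - 1/19) = sqrt(I*sqrt(811326)/6 - 1/19) = sqrt(-1/19 + I*sqrt(811326)/6)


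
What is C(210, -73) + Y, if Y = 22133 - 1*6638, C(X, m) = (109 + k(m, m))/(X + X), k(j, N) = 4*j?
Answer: 2169239/140 ≈ 15495.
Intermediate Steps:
C(X, m) = (109 + 4*m)/(2*X) (C(X, m) = (109 + 4*m)/(X + X) = (109 + 4*m)/((2*X)) = (109 + 4*m)*(1/(2*X)) = (109 + 4*m)/(2*X))
Y = 15495 (Y = 22133 - 6638 = 15495)
C(210, -73) + Y = (½)*(109 + 4*(-73))/210 + 15495 = (½)*(1/210)*(109 - 292) + 15495 = (½)*(1/210)*(-183) + 15495 = -61/140 + 15495 = 2169239/140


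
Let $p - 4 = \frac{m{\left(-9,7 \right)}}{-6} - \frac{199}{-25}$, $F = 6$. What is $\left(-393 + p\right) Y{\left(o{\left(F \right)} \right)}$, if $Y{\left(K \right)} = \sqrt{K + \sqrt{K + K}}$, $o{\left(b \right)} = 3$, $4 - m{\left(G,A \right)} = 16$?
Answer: $- \frac{9476 \sqrt{3 + \sqrt{6}}}{25} \approx -884.84$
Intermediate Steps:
$m{\left(G,A \right)} = -12$ ($m{\left(G,A \right)} = 4 - 16 = -12$)
$p = \frac{349}{25}$ ($p = 4 - \left(-2 - \frac{199}{25}\right) = 4 - - \frac{249}{25} = 4 + \left(2 + \frac{199}{25}\right) = 4 + \frac{249}{25} = \frac{349}{25} \approx 13.96$)
$Y{\left(K \right)} = \sqrt{K + \sqrt{2} \sqrt{K}}$ ($Y{\left(K \right)} = \sqrt{K + \sqrt{2 K}} = \sqrt{K + \sqrt{2} \sqrt{K}}$)
$\left(-393 + p\right) Y{\left(o{\left(F \right)} \right)} = \left(-393 + \frac{349}{25}\right) \sqrt{3 + \sqrt{2} \sqrt{3}} = - \frac{9476 \sqrt{3 + \sqrt{6}}}{25}$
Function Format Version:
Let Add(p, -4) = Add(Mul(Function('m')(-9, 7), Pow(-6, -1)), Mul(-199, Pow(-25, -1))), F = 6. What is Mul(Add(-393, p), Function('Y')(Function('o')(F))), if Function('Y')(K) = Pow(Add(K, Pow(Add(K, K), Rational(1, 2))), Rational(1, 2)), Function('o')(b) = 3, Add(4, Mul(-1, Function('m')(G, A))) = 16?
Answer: Mul(Rational(-9476, 25), Pow(Add(3, Pow(6, Rational(1, 2))), Rational(1, 2))) ≈ -884.84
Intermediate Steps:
Function('m')(G, A) = -12 (Function('m')(G, A) = Add(4, Mul(-1, 16)) = Add(4, -16) = -12)
p = Rational(349, 25) (p = Add(4, Add(Mul(-12, Pow(-6, -1)), Mul(-199, Pow(-25, -1)))) = Add(4, Add(Mul(-12, Rational(-1, 6)), Mul(-199, Rational(-1, 25)))) = Add(4, Add(2, Rational(199, 25))) = Add(4, Rational(249, 25)) = Rational(349, 25) ≈ 13.960)
Function('Y')(K) = Pow(Add(K, Mul(Pow(2, Rational(1, 2)), Pow(K, Rational(1, 2)))), Rational(1, 2)) (Function('Y')(K) = Pow(Add(K, Pow(Mul(2, K), Rational(1, 2))), Rational(1, 2)) = Pow(Add(K, Mul(Pow(2, Rational(1, 2)), Pow(K, Rational(1, 2)))), Rational(1, 2)))
Mul(Add(-393, p), Function('Y')(Function('o')(F))) = Mul(Add(-393, Rational(349, 25)), Pow(Add(3, Mul(Pow(2, Rational(1, 2)), Pow(3, Rational(1, 2)))), Rational(1, 2))) = Mul(Rational(-9476, 25), Pow(Add(3, Pow(6, Rational(1, 2))), Rational(1, 2)))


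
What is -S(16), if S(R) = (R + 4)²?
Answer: -400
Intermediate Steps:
S(R) = (4 + R)²
-S(16) = -(4 + 16)² = -1*20² = -1*400 = -400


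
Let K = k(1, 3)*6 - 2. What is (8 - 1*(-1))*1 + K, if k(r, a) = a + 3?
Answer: 43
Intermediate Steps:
k(r, a) = 3 + a
K = 34 (K = (3 + 3)*6 - 2 = 6*6 - 2 = 36 - 2 = 34)
(8 - 1*(-1))*1 + K = (8 - 1*(-1))*1 + 34 = (8 + 1)*1 + 34 = 9*1 + 34 = 9 + 34 = 43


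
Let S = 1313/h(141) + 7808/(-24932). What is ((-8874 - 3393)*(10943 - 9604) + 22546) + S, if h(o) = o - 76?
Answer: -511197846782/31165 ≈ -1.6403e+7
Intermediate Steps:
h(o) = -76 + o
S = 619773/31165 (S = 1313/(-76 + 141) + 7808/(-24932) = 1313/65 + 7808*(-1/24932) = 1313*(1/65) - 1952/6233 = 101/5 - 1952/6233 = 619773/31165 ≈ 19.887)
((-8874 - 3393)*(10943 - 9604) + 22546) + S = ((-8874 - 3393)*(10943 - 9604) + 22546) + 619773/31165 = (-12267*1339 + 22546) + 619773/31165 = (-16425513 + 22546) + 619773/31165 = -16402967 + 619773/31165 = -511197846782/31165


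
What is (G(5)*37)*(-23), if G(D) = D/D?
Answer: -851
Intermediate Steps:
G(D) = 1
(G(5)*37)*(-23) = (1*37)*(-23) = 37*(-23) = -851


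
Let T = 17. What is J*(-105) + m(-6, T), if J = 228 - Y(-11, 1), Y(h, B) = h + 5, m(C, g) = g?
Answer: -24553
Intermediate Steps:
Y(h, B) = 5 + h
J = 234 (J = 228 - (5 - 11) = 228 - 1*(-6) = 228 + 6 = 234)
J*(-105) + m(-6, T) = 234*(-105) + 17 = -24570 + 17 = -24553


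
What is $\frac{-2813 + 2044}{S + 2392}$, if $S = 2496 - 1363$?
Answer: $- \frac{769}{3525} \approx -0.21816$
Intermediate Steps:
$S = 1133$ ($S = 2496 - 1363 = 1133$)
$\frac{-2813 + 2044}{S + 2392} = \frac{-2813 + 2044}{1133 + 2392} = - \frac{769}{3525}$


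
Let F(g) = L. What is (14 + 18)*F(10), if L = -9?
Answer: -288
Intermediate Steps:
F(g) = -9
(14 + 18)*F(10) = (14 + 18)*(-9) = 32*(-9) = -288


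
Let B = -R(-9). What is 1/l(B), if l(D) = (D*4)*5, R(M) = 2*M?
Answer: 1/360 ≈ 0.0027778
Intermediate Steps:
B = 18 (B = -2*(-9) = -1*(-18) = 18)
l(D) = 20*D (l(D) = (4*D)*5 = 20*D)
1/l(B) = 1/(20*18) = 1/360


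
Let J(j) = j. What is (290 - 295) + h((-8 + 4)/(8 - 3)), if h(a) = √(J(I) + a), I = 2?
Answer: -5 + √30/5 ≈ -3.9046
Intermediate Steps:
h(a) = √(2 + a)
(290 - 295) + h((-8 + 4)/(8 - 3)) = (290 - 295) + √(2 + (-8 + 4)/(8 - 3)) = -5 + √(2 - 4/5) = -5 + √(2 - 4*⅕) = -5 + √(2 - ⅘) = -5 + √(6/5) = -5 + √30/5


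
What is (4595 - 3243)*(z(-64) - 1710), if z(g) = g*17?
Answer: -3782896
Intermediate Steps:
z(g) = 17*g
(4595 - 3243)*(z(-64) - 1710) = (4595 - 3243)*(17*(-64) - 1710) = 1352*(-1088 - 1710) = 1352*(-2798) = -3782896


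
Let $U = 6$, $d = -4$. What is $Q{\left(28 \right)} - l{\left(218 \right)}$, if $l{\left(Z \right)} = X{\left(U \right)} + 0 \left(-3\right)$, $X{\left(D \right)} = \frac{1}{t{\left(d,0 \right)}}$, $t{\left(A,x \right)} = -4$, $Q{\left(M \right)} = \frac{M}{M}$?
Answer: $\frac{5}{4} \approx 1.25$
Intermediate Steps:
$Q{\left(M \right)} = 1$
$X{\left(D \right)} = - \frac{1}{4}$ ($X{\left(D \right)} = \frac{1}{-4} = - \frac{1}{4}$)
$l{\left(Z \right)} = - \frac{1}{4}$ ($l{\left(Z \right)} = - \frac{1}{4} + 0 \left(-3\right) = - \frac{1}{4} + 0 = - \frac{1}{4}$)
$Q{\left(28 \right)} - l{\left(218 \right)} = 1 - - \frac{1}{4} = 1 + \frac{1}{4} = \frac{5}{4}$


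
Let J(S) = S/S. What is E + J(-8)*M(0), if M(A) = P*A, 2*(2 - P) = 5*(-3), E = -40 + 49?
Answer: 9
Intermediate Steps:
E = 9
P = 19/2 (P = 2 - 5*(-3)/2 = 2 - ½*(-15) = 2 + 15/2 = 19/2 ≈ 9.5000)
M(A) = 19*A/2
J(S) = 1
E + J(-8)*M(0) = 9 + 1*((19/2)*0) = 9 + 1*0 = 9 + 0 = 9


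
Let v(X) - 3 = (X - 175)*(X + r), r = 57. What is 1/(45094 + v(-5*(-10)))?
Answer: 1/31722 ≈ 3.1524e-5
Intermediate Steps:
v(X) = 3 + (-175 + X)*(57 + X) (v(X) = 3 + (X - 175)*(X + 57) = 3 + (-175 + X)*(57 + X))
1/(45094 + v(-5*(-10))) = 1/(45094 + (-9972 + (-5*(-10))² - (-590)*(-10))) = 1/(45094 + (-9972 + 50² - 118*50)) = 1/(45094 + (-9972 + 2500 - 5900)) = 1/(45094 - 13372) = 1/31722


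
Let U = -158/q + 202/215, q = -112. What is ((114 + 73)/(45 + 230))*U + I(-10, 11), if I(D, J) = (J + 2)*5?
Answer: 20046049/301000 ≈ 66.598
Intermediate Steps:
U = 28297/12040 (U = -158/(-112) + 202/215 = -158*(-1/112) + 202*(1/215) = 79/56 + 202/215 = 28297/12040 ≈ 2.3503)
I(D, J) = 10 + 5*J (I(D, J) = (2 + J)*5 = 10 + 5*J)
((114 + 73)/(45 + 230))*U + I(-10, 11) = ((114 + 73)/(45 + 230))*(28297/12040) + (10 + 5*11) = (187/275)*(28297/12040) + (10 + 55) = (187*(1/275))*(28297/12040) + 65 = (17/25)*(28297/12040) + 65 = 481049/301000 + 65 = 20046049/301000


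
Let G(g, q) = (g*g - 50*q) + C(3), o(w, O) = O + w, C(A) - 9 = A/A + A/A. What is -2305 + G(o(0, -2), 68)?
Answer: -5690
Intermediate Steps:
C(A) = 11 (C(A) = 9 + (A/A + A/A) = 9 + (1 + 1) = 9 + 2 = 11)
G(g, q) = 11 + g² - 50*q (G(g, q) = (g*g - 50*q) + 11 = (g² - 50*q) + 11 = 11 + g² - 50*q)
-2305 + G(o(0, -2), 68) = -2305 + (11 + (-2 + 0)² - 50*68) = -2305 + (11 + (-2)² - 3400) = -2305 + (11 + 4 - 3400) = -2305 - 3385 = -5690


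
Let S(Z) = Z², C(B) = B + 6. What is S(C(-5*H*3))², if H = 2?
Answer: 331776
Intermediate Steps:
C(B) = 6 + B
S(C(-5*H*3))² = ((6 - 5*2*3)²)² = ((6 - 10*3)²)² = ((6 - 30)²)² = ((-24)²)² = 576² = 331776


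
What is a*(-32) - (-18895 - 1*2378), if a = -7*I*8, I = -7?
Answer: 8729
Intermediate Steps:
a = 392 (a = -7*(-7)*8 = 49*8 = 392)
a*(-32) - (-18895 - 1*2378) = 392*(-32) - (-18895 - 1*2378) = -12544 - (-18895 - 2378) = -12544 - 1*(-21273) = -12544 + 21273 = 8729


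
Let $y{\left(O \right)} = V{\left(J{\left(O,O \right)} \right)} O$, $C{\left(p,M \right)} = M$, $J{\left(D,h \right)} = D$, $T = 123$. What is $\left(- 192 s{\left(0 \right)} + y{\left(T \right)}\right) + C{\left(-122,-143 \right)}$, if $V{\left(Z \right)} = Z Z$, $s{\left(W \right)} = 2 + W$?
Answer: $1860340$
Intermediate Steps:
$V{\left(Z \right)} = Z^{2}$
$y{\left(O \right)} = O^{3}$ ($y{\left(O \right)} = O^{2} O = O^{3}$)
$\left(- 192 s{\left(0 \right)} + y{\left(T \right)}\right) + C{\left(-122,-143 \right)} = \left(- 192 \left(2 + 0\right) + 123^{3}\right) - 143 = \left(\left(-192\right) 2 + 1860867\right) - 143 = \left(-384 + 1860867\right) - 143 = 1860483 - 143 = 1860340$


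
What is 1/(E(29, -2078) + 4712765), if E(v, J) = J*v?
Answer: 1/4652503 ≈ 2.1494e-7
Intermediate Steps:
1/(E(29, -2078) + 4712765) = 1/(-2078*29 + 4712765) = 1/(-60262 + 4712765) = 1/4652503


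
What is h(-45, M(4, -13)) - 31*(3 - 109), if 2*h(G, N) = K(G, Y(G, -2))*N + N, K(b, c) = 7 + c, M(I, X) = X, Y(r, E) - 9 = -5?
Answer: 3208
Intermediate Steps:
Y(r, E) = 4 (Y(r, E) = 9 - 5 = 4)
h(G, N) = 6*N (h(G, N) = ((7 + 4)*N + N)/2 = (11*N + N)/2 = (12*N)/2 = 6*N)
h(-45, M(4, -13)) - 31*(3 - 109) = 6*(-13) - 31*(3 - 109) = -78 - 31*(-106) = -78 + 3286 = 3208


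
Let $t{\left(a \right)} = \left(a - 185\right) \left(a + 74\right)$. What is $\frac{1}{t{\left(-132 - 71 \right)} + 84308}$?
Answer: $\frac{1}{134360} \approx 7.4427 \cdot 10^{-6}$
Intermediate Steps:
$t{\left(a \right)} = \left(-185 + a\right) \left(74 + a\right)$
$\frac{1}{t{\left(-132 - 71 \right)} + 84308} = \frac{1}{\left(-13690 + \left(-132 - 71\right)^{2} - 111 \left(-132 - 71\right)\right) + 84308} = \frac{1}{\left(-13690 + \left(-203\right)^{2} - -22533\right) + 84308} = \frac{1}{\left(-13690 + 41209 + 22533\right) + 84308} = \frac{1}{50052 + 84308} = \frac{1}{134360}$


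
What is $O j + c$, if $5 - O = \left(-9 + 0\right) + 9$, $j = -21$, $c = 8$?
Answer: $-97$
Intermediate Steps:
$O = 5$ ($O = 5 - \left(\left(-9 + 0\right) + 9\right) = 5 - \left(-9 + 9\right) = 5 - 0 = 5 + 0 = 5$)
$O j + c = 5 \left(-21\right) + 8 = -105 + 8 = -97$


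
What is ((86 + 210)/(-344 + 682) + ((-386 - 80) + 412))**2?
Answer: 80604484/28561 ≈ 2822.2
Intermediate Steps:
((86 + 210)/(-344 + 682) + ((-386 - 80) + 412))**2 = (296/338 + (-466 + 412))**2 = (296*(1/338) - 54)**2 = (148/169 - 54)**2 = (-8978/169)**2 = 80604484/28561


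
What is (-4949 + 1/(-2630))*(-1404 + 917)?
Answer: 6338729177/2630 ≈ 2.4102e+6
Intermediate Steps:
(-4949 + 1/(-2630))*(-1404 + 917) = (-4949 - 1/2630)*(-487) = -13015871/2630*(-487) = 6338729177/2630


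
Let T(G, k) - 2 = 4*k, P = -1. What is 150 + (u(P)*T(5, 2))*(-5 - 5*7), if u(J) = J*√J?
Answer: 150 + 400*I ≈ 150.0 + 400.0*I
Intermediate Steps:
T(G, k) = 2 + 4*k
u(J) = J^(3/2)
150 + (u(P)*T(5, 2))*(-5 - 5*7) = 150 + ((-1)^(3/2)*(2 + 4*2))*(-5 - 5*7) = 150 + ((-I)*(2 + 8))*(-5 - 35) = 150 + (-I*10)*(-40) = 150 - 10*I*(-40) = 150 + 400*I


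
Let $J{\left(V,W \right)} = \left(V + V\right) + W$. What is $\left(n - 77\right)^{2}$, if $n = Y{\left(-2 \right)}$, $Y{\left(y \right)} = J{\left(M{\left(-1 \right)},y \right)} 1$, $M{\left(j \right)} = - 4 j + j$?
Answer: $5329$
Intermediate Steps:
$M{\left(j \right)} = - 3 j$
$J{\left(V,W \right)} = W + 2 V$ ($J{\left(V,W \right)} = 2 V + W = W + 2 V$)
$Y{\left(y \right)} = 6 + y$ ($Y{\left(y \right)} = \left(y + 2 \left(\left(-3\right) \left(-1\right)\right)\right) 1 = \left(y + 2 \cdot 3\right) 1 = \left(y + 6\right) 1 = \left(6 + y\right) 1 = 6 + y$)
$n = 4$ ($n = 6 - 2 = 4$)
$\left(n - 77\right)^{2} = \left(4 - 77\right)^{2} = \left(-73\right)^{2} = 5329$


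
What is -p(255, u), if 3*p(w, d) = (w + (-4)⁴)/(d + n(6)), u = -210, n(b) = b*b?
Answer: 511/522 ≈ 0.97893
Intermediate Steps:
n(b) = b²
p(w, d) = (256 + w)/(3*(36 + d)) (p(w, d) = ((w + (-4)⁴)/(d + 6²))/3 = ((w + 256)/(d + 36))/3 = ((256 + w)/(36 + d))/3 = (256 + w)/(3*(36 + d)))
-p(255, u) = -(256 + 255)/(3*(36 - 210)) = -511/(3*(-174)) = -(-1)*511/(3*174) = -1*(-511/522) = 511/522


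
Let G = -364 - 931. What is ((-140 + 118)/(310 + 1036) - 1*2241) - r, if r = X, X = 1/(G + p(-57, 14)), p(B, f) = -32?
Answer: -2001386035/893071 ≈ -2241.0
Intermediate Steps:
G = -1295
X = -1/1327 (X = 1/(-1295 - 32) = 1/(-1327) = -1/1327 ≈ -0.00075358)
r = -1/1327 ≈ -0.00075358
((-140 + 118)/(310 + 1036) - 1*2241) - r = ((-140 + 118)/(310 + 1036) - 1*2241) - 1*(-1/1327) = (-22/1346 - 2241) + 1/1327 = (-22*1/1346 - 2241) + 1/1327 = (-11/673 - 2241) + 1/1327 = -1508204/673 + 1/1327 = -2001386035/893071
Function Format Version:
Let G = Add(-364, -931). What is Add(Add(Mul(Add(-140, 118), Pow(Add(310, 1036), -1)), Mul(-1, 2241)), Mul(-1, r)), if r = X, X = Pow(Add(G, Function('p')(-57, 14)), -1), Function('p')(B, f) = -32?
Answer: Rational(-2001386035, 893071) ≈ -2241.0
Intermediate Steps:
G = -1295
X = Rational(-1, 1327) (X = Pow(Add(-1295, -32), -1) = Pow(-1327, -1) = Rational(-1, 1327) ≈ -0.00075358)
r = Rational(-1, 1327) ≈ -0.00075358
Add(Add(Mul(Add(-140, 118), Pow(Add(310, 1036), -1)), Mul(-1, 2241)), Mul(-1, r)) = Add(Add(Mul(Add(-140, 118), Pow(Add(310, 1036), -1)), Mul(-1, 2241)), Mul(-1, Rational(-1, 1327))) = Add(Add(Mul(-22, Pow(1346, -1)), -2241), Rational(1, 1327)) = Add(Add(Mul(-22, Rational(1, 1346)), -2241), Rational(1, 1327)) = Add(Add(Rational(-11, 673), -2241), Rational(1, 1327)) = Add(Rational(-1508204, 673), Rational(1, 1327)) = Rational(-2001386035, 893071)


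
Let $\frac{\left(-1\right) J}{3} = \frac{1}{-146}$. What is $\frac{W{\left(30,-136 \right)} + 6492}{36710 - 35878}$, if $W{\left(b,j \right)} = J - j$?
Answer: $\frac{967691}{121472} \approx 7.9664$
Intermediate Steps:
$J = \frac{3}{146}$ ($J = - \frac{3}{-146} = \left(-3\right) \left(- \frac{1}{146}\right) = \frac{3}{146} \approx 0.020548$)
$W{\left(b,j \right)} = \frac{3}{146} - j$
$\frac{W{\left(30,-136 \right)} + 6492}{36710 - 35878} = \frac{\left(\frac{3}{146} - -136\right) + 6492}{36710 - 35878} = \frac{\left(\frac{3}{146} + 136\right) + 6492}{832} = \left(\frac{19859}{146} + 6492\right) \frac{1}{832} = \frac{967691}{146} \cdot \frac{1}{832} = \frac{967691}{121472}$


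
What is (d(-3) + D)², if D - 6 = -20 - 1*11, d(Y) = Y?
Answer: 784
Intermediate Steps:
D = -25 (D = 6 + (-20 - 1*11) = 6 + (-20 - 11) = 6 - 31 = -25)
(d(-3) + D)² = (-3 - 25)² = (-28)² = 784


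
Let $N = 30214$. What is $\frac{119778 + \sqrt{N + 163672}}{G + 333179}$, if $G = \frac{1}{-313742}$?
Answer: $\frac{12526463092}{34844081939} + \frac{313742 \sqrt{193886}}{104532245817} \approx 0.36082$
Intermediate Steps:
$G = - \frac{1}{313742} \approx -3.1873 \cdot 10^{-6}$
$\frac{119778 + \sqrt{N + 163672}}{G + 333179} = \frac{119778 + \sqrt{30214 + 163672}}{- \frac{1}{313742} + 333179} = \frac{119778 + \sqrt{193886}}{\frac{104532245817}{313742}} = \left(119778 + \sqrt{193886}\right) \frac{313742}{104532245817} = \frac{12526463092}{34844081939} + \frac{313742 \sqrt{193886}}{104532245817}$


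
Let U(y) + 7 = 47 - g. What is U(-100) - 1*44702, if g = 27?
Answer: -44689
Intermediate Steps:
U(y) = 13 (U(y) = -7 + (47 - 1*27) = -7 + (47 - 27) = -7 + 20 = 13)
U(-100) - 1*44702 = 13 - 1*44702 = 13 - 44702 = -44689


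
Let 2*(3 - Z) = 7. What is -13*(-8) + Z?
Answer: 207/2 ≈ 103.50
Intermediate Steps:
Z = -½ (Z = 3 - ½*7 = 3 - 7/2 = -½ ≈ -0.50000)
-13*(-8) + Z = -13*(-8) - ½ = 104 - ½ = 207/2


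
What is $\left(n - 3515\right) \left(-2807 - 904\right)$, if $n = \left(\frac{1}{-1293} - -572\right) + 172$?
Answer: $\frac{4432052248}{431} \approx 1.0283 \cdot 10^{7}$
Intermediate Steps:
$n = \frac{961991}{1293}$ ($n = \left(- \frac{1}{1293} + 572\right) + 172 = \frac{739595}{1293} + 172 = \frac{961991}{1293} \approx 744.0$)
$\left(n - 3515\right) \left(-2807 - 904\right) = \left(\frac{961991}{1293} - 3515\right) \left(-2807 - 904\right) = \left(- \frac{3582904}{1293}\right) \left(-3711\right) = \frac{4432052248}{431}$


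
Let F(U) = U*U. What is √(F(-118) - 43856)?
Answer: 2*I*√7483 ≈ 173.01*I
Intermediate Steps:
F(U) = U²
√(F(-118) - 43856) = √((-118)² - 43856) = √(13924 - 43856) = √(-29932) = 2*I*√7483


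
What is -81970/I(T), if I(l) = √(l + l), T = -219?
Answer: 40985*I*√438/219 ≈ 3916.7*I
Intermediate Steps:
I(l) = √2*√l (I(l) = √(2*l) = √2*√l)
-81970/I(T) = -81970*(-I*√438/438) = -(-40985)*I*√438/219 = 40985*I*√438/219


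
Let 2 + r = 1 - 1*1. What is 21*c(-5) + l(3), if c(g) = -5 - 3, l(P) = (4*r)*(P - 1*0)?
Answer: -192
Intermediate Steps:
r = -2 (r = -2 + (1 - 1*1) = -2 + (1 - 1) = -2 + 0 = -2)
l(P) = -8*P (l(P) = (4*(-2))*(P - 1*0) = -8*(P + 0) = -8*P)
c(g) = -8
21*c(-5) + l(3) = 21*(-8) - 8*3 = -168 - 24 = -192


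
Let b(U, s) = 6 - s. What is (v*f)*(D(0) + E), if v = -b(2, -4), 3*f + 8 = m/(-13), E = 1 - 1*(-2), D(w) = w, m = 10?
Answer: 1140/13 ≈ 87.692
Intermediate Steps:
E = 3 (E = 1 + 2 = 3)
f = -38/13 (f = -8/3 + (10/(-13))/3 = -8/3 + (10*(-1/13))/3 = -8/3 + (⅓)*(-10/13) = -8/3 - 10/39 = -38/13 ≈ -2.9231)
v = -10 (v = -(6 - 1*(-4)) = -(6 + 4) = -1*10 = -10)
(v*f)*(D(0) + E) = (-10*(-38/13))*(0 + 3) = (380/13)*3 = 1140/13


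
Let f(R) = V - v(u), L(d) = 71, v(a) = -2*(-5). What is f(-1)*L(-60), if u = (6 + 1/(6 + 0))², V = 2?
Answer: -568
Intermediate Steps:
u = 1369/36 (u = (6 + 1/6)² = (6 + ⅙)² = (37/6)² = 1369/36 ≈ 38.028)
v(a) = 10
f(R) = -8 (f(R) = 2 - 1*10 = 2 - 10 = -8)
f(-1)*L(-60) = -8*71 = -568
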